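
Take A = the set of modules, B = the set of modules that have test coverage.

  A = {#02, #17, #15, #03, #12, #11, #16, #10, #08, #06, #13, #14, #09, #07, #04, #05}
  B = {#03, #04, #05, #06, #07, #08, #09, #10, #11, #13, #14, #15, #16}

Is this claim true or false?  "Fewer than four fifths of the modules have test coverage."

Truth condition: |A ∩ B| / |A| < 4/5.
|A| = 16, |A ∩ B| = 13, |A ∖ B| = 3.
|A ∩ B|/|A| = 13/16, so the statement is false.

False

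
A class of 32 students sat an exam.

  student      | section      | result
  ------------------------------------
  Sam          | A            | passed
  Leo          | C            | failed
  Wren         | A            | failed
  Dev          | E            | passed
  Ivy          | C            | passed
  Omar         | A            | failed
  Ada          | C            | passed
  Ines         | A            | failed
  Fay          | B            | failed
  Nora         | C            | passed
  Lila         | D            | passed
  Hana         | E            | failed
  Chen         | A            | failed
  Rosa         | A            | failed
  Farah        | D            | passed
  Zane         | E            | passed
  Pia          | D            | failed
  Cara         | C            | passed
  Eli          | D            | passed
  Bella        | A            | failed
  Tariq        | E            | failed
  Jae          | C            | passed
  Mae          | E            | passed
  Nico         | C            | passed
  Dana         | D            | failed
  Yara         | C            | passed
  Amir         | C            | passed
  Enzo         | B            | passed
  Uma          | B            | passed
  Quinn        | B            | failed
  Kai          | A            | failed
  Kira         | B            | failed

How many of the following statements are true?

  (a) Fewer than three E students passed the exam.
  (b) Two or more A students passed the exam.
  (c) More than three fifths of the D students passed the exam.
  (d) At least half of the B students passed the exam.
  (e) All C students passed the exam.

(a) E: |A| = 5, |A ∩ B| = 3; needs |A ∩ B| < 3 — false.
(b) A: |A| = 8, |A ∩ B| = 1; needs |A ∩ B| ≥ 2 — false.
(c) D: |A| = 5, |A ∩ B| = 3; needs |A ∩ B| / |A| > 3/5 — false.
(d) B: |A| = 5, |A ∩ B| = 2; needs |A ∩ B| ≥ |A ∖ B| — false.
(e) C: |A| = 9, |A ∩ B| = 8; needs A ⊆ B, i.e. every element of A is in B (|A ∖ B| = 0) — false.

0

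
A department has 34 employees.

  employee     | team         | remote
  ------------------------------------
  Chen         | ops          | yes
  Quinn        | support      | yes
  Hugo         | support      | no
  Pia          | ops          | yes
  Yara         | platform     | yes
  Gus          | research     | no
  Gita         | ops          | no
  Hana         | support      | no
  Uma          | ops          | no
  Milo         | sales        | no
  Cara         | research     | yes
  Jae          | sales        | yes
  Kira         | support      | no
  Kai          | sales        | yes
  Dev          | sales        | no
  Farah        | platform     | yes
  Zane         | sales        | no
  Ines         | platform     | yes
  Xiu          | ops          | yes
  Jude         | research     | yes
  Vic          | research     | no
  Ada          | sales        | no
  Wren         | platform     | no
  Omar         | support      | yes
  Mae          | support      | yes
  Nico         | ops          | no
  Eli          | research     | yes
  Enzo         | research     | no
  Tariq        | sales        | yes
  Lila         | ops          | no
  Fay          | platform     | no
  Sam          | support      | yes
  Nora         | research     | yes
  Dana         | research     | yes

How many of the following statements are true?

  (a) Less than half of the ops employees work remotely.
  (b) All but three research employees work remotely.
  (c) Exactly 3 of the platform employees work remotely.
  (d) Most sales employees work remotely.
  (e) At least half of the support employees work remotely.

(a) ops: |A| = 7, |A ∩ B| = 3; needs |A ∩ B| < |A ∖ B| — true.
(b) research: |A| = 8, |A ∩ B| = 5; needs |A ∖ B| = 3 — true.
(c) platform: |A| = 5, |A ∩ B| = 3; needs |A ∩ B| = 3 — true.
(d) sales: |A| = 7, |A ∩ B| = 3; needs |A ∩ B| > |A ∖ B| — false.
(e) support: |A| = 7, |A ∩ B| = 4; needs |A ∩ B| ≥ |A ∖ B| — true.

4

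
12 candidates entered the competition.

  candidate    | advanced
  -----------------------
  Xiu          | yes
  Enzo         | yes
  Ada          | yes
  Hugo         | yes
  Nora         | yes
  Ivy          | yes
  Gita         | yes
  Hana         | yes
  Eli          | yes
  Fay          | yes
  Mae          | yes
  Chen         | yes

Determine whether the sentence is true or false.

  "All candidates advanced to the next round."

Truth condition: A ⊆ B, i.e. every element of A is in B (|A ∖ B| = 0).
A (the restrictor) = {Xiu, Enzo, Ada, Hugo, Nora, Ivy, Gita, Hana, Eli, Fay, Mae, Chen}, |A| = 12.
A ∖ B = {}, so |A ∖ B| = 0.
So the statement is true.

True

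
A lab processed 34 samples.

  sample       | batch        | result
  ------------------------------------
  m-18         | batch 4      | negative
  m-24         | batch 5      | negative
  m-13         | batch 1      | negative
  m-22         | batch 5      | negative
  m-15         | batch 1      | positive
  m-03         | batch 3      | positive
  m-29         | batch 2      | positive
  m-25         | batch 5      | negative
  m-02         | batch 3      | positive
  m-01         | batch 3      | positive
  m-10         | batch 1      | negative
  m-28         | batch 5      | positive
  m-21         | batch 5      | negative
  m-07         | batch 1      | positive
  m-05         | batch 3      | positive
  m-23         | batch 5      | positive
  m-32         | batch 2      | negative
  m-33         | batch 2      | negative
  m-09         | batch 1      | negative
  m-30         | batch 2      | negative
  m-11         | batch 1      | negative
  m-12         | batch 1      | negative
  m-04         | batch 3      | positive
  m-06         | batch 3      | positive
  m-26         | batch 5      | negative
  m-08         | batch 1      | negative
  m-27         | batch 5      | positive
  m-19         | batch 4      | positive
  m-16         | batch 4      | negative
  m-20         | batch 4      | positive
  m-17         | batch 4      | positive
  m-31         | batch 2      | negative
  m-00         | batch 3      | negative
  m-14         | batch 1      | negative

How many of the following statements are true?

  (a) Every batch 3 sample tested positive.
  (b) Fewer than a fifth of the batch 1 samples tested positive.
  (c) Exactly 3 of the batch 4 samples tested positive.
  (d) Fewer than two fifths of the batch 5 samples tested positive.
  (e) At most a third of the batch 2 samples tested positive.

3

(a) batch 3: |A| = 7, |A ∩ B| = 6; needs A ⊆ B, i.e. every element of A is in B (|A ∖ B| = 0) — false.
(b) batch 1: |A| = 9, |A ∩ B| = 2; needs |A ∩ B| / |A| < 1/5 — false.
(c) batch 4: |A| = 5, |A ∩ B| = 3; needs |A ∩ B| = 3 — true.
(d) batch 5: |A| = 8, |A ∩ B| = 3; needs |A ∩ B| / |A| < 2/5 — true.
(e) batch 2: |A| = 5, |A ∩ B| = 1; needs |A ∩ B| / |A| ≤ 1/3 — true.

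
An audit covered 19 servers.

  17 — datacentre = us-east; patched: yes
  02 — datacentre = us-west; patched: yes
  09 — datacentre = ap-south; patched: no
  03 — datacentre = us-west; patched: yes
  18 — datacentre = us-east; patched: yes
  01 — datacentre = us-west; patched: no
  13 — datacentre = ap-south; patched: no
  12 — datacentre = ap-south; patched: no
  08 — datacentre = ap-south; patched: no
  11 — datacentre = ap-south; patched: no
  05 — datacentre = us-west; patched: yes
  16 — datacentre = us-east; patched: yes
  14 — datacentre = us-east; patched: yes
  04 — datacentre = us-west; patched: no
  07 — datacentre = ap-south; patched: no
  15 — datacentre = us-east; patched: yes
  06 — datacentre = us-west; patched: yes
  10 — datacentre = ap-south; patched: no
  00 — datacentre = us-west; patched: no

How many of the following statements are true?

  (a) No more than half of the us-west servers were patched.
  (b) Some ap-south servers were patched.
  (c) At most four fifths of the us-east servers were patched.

0

(a) us-west: |A| = 7, |A ∩ B| = 4; needs |A ∩ B| ≤ |A ∖ B| — false.
(b) ap-south: |A| = 7, |A ∩ B| = 0; needs A ∩ B ≠ ∅ (|A ∩ B| ≥ 1) — false.
(c) us-east: |A| = 5, |A ∩ B| = 5; needs |A ∩ B| / |A| ≤ 4/5 — false.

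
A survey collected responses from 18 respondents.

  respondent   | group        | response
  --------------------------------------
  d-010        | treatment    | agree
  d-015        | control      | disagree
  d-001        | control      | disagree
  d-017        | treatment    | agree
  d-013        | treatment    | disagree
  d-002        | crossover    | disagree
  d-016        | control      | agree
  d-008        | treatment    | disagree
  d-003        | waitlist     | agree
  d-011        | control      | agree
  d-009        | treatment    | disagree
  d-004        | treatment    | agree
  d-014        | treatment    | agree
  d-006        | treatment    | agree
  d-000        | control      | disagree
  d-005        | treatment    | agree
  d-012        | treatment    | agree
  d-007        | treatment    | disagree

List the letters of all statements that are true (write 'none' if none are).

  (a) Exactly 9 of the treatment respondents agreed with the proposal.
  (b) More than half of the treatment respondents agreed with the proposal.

|A| = 11, |A ∩ B| = 7, |A ∖ B| = 4.
(a) |A ∩ B| = 9: fails.
(b) |A ∩ B| > |A ∖ B|: holds.

(b)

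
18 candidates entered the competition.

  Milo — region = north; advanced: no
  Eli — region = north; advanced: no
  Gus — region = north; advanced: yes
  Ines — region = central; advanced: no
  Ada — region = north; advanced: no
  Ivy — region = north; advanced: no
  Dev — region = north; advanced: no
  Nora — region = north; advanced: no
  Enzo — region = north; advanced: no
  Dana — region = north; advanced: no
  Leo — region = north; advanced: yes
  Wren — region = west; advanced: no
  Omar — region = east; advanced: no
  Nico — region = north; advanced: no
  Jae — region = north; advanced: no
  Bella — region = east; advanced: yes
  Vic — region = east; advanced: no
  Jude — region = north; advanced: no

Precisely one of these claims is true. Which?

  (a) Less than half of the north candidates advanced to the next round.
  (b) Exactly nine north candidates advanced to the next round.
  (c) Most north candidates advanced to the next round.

(a)

|A| = 13, |A ∩ B| = 2, |A ∖ B| = 11.
(a) requires |A ∩ B| < |A ∖ B|: true.
(b) requires |A ∩ B| = 9: false.
(c) requires |A ∩ B| > |A ∖ B|: false.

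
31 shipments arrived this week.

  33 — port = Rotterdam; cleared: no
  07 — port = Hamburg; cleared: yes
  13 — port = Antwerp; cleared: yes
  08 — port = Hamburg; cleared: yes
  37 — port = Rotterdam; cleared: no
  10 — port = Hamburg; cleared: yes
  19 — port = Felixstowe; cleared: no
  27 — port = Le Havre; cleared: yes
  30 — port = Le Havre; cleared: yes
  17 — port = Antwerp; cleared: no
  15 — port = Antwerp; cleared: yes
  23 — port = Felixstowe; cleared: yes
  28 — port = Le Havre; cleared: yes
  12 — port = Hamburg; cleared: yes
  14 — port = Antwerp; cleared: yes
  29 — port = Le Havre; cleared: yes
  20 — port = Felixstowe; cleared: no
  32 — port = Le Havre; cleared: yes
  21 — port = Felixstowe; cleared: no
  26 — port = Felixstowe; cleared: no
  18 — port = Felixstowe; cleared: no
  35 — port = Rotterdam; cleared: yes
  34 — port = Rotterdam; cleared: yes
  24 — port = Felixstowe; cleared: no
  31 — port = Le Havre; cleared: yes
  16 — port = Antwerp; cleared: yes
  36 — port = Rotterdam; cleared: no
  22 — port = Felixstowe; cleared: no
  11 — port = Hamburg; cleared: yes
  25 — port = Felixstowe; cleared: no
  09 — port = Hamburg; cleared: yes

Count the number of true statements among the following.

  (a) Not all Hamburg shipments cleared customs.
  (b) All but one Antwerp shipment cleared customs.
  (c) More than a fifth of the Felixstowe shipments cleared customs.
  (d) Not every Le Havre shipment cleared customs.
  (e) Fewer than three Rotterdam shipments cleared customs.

(a) Hamburg: |A| = 6, |A ∩ B| = 6; needs A ⊄ B (|A ∖ B| ≥ 1) — false.
(b) Antwerp: |A| = 5, |A ∩ B| = 4; needs |A ∖ B| = 1 — true.
(c) Felixstowe: |A| = 9, |A ∩ B| = 1; needs |A ∩ B| / |A| > 1/5 — false.
(d) Le Havre: |A| = 6, |A ∩ B| = 6; needs A ⊄ B (|A ∖ B| ≥ 1) — false.
(e) Rotterdam: |A| = 5, |A ∩ B| = 2; needs |A ∩ B| < 3 — true.

2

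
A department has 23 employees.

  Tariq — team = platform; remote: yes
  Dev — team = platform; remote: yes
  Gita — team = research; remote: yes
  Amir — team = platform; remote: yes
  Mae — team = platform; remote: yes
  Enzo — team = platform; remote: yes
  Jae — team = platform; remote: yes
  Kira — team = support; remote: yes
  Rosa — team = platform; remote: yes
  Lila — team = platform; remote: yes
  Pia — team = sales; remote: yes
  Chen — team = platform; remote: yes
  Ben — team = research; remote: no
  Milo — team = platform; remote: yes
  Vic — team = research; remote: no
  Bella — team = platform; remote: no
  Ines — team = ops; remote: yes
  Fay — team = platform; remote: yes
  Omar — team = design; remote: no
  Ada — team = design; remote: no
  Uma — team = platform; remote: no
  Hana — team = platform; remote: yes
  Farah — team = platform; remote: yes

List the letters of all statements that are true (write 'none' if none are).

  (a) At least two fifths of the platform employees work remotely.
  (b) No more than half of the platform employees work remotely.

|A| = 15, |A ∩ B| = 13, |A ∖ B| = 2.
(a) |A ∩ B| / |A| ≥ 2/5: holds.
(b) |A ∩ B| ≤ |A ∖ B|: fails.

(a)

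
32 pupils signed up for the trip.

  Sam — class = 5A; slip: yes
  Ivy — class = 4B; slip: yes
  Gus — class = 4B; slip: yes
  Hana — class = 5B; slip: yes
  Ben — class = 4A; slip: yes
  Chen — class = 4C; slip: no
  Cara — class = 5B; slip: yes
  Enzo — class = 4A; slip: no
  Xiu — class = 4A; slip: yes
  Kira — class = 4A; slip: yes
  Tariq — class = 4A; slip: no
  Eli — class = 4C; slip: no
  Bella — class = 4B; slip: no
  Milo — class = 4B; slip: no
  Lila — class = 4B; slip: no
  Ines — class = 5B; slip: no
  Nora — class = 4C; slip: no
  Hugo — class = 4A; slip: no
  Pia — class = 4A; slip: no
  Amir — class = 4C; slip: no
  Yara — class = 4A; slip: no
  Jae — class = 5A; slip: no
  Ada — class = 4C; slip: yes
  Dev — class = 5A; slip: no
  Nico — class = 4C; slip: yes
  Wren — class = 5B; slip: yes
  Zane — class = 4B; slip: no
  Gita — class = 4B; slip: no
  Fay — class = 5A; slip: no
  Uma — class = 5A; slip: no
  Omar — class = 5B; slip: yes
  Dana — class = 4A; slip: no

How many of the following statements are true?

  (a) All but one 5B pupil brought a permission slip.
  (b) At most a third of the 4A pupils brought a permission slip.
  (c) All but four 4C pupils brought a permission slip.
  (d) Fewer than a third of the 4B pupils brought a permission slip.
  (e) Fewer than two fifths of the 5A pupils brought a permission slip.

(a) 5B: |A| = 5, |A ∩ B| = 4; needs |A ∖ B| = 1 — true.
(b) 4A: |A| = 9, |A ∩ B| = 3; needs |A ∩ B| / |A| ≤ 1/3 — true.
(c) 4C: |A| = 6, |A ∩ B| = 2; needs |A ∖ B| = 4 — true.
(d) 4B: |A| = 7, |A ∩ B| = 2; needs |A ∩ B| / |A| < 1/3 — true.
(e) 5A: |A| = 5, |A ∩ B| = 1; needs |A ∩ B| / |A| < 2/5 — true.

5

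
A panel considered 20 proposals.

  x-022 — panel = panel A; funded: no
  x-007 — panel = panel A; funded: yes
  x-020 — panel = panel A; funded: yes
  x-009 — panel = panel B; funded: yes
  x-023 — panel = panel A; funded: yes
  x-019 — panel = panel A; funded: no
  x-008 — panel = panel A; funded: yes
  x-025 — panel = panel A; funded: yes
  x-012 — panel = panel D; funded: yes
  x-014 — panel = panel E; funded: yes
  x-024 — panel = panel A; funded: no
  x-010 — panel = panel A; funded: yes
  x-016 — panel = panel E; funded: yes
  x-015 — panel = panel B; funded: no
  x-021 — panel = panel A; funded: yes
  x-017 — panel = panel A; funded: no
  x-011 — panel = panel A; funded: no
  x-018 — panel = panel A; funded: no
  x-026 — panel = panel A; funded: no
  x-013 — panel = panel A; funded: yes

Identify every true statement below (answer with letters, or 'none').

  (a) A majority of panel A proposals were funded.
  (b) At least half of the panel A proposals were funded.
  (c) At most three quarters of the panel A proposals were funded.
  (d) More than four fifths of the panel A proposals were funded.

(a), (b), (c)

|A| = 15, |A ∩ B| = 8, |A ∖ B| = 7.
(a) |A ∩ B| > |A ∖ B|: holds.
(b) |A ∩ B| ≥ |A ∖ B|: holds.
(c) |A ∩ B| / |A| ≤ 3/4: holds.
(d) |A ∩ B| / |A| > 4/5: fails.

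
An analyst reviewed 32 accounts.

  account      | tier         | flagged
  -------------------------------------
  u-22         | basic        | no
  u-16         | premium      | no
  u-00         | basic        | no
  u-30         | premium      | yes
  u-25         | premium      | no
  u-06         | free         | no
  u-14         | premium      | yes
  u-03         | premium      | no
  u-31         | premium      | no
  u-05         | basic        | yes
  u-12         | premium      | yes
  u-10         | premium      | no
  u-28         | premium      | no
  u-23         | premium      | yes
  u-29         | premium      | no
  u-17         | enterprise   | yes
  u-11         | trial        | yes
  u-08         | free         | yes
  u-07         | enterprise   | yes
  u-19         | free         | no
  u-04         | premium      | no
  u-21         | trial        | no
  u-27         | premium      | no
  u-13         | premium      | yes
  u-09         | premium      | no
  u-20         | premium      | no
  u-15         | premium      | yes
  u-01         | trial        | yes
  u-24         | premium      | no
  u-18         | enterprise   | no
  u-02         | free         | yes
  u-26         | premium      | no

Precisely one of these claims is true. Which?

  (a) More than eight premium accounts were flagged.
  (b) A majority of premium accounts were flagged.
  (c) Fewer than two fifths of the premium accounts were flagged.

|A| = 19, |A ∩ B| = 6, |A ∖ B| = 13.
(a) requires |A ∩ B| > 8: false.
(b) requires |A ∩ B| > |A ∖ B|: false.
(c) requires |A ∩ B| / |A| < 2/5: true.

(c)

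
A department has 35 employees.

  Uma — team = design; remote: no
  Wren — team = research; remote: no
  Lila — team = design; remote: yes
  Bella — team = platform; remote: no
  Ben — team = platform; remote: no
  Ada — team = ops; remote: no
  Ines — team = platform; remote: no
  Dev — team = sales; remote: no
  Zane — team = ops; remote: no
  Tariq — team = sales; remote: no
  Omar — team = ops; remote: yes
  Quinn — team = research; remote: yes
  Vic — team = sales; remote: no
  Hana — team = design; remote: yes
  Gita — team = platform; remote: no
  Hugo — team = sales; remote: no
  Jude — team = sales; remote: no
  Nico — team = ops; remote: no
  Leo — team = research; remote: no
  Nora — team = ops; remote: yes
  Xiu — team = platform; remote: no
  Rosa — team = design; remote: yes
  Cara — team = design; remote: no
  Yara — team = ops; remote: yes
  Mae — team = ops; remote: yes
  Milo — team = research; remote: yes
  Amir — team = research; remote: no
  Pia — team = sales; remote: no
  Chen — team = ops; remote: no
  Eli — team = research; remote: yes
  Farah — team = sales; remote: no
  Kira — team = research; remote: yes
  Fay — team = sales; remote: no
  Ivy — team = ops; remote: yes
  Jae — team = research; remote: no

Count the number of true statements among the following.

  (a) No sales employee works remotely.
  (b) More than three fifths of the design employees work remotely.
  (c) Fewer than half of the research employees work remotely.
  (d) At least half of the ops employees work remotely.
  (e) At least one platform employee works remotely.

2

(a) sales: |A| = 8, |A ∩ B| = 0; needs A ∩ B = ∅ (|A ∩ B| = 0) — true.
(b) design: |A| = 5, |A ∩ B| = 3; needs |A ∩ B| / |A| > 3/5 — false.
(c) research: |A| = 8, |A ∩ B| = 4; needs |A ∩ B| < |A ∖ B| — false.
(d) ops: |A| = 9, |A ∩ B| = 5; needs |A ∩ B| ≥ |A ∖ B| — true.
(e) platform: |A| = 5, |A ∩ B| = 0; needs A ∩ B ≠ ∅ (|A ∩ B| ≥ 1) — false.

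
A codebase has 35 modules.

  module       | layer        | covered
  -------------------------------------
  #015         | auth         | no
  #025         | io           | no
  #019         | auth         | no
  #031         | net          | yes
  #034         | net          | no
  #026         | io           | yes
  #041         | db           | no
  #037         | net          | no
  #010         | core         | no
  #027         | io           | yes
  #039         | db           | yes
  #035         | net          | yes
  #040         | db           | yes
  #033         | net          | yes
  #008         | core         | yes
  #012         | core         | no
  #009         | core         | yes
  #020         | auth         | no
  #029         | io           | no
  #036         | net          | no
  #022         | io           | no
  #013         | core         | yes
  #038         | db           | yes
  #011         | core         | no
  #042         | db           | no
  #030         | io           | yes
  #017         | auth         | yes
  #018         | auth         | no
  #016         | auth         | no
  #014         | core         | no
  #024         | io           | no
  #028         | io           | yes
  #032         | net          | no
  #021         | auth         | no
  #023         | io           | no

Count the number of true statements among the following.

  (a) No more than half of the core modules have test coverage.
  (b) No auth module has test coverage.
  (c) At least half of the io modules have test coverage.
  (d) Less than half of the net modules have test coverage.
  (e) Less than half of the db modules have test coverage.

2

(a) core: |A| = 7, |A ∩ B| = 3; needs |A ∩ B| ≤ |A ∖ B| — true.
(b) auth: |A| = 7, |A ∩ B| = 1; needs A ∩ B = ∅ (|A ∩ B| = 0) — false.
(c) io: |A| = 9, |A ∩ B| = 4; needs |A ∩ B| ≥ |A ∖ B| — false.
(d) net: |A| = 7, |A ∩ B| = 3; needs |A ∩ B| < |A ∖ B| — true.
(e) db: |A| = 5, |A ∩ B| = 3; needs |A ∩ B| < |A ∖ B| — false.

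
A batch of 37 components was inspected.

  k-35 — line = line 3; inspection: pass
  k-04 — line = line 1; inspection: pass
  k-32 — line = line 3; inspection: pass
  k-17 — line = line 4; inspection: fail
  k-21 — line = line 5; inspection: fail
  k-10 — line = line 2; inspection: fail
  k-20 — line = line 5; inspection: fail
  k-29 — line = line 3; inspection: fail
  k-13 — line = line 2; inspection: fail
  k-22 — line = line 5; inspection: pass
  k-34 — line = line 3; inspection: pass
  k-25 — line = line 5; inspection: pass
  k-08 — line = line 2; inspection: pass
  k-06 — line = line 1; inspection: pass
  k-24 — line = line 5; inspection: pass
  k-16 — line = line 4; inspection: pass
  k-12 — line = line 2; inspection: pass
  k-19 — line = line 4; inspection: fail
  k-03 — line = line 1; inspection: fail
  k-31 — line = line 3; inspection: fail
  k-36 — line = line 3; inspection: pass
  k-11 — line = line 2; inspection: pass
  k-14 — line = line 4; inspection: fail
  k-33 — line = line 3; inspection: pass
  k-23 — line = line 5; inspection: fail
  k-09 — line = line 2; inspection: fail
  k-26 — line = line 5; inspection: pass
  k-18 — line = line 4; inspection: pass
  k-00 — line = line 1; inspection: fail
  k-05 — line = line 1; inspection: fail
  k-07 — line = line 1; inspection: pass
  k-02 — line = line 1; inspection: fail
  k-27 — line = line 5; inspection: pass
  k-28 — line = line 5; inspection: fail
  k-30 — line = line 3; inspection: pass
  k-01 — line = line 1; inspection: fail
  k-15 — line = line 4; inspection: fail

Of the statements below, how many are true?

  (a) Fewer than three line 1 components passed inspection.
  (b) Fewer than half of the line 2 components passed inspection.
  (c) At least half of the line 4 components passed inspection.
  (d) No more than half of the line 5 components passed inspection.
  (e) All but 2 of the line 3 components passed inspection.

1

(a) line 1: |A| = 8, |A ∩ B| = 3; needs |A ∩ B| < 3 — false.
(b) line 2: |A| = 6, |A ∩ B| = 3; needs |A ∩ B| < |A ∖ B| — false.
(c) line 4: |A| = 6, |A ∩ B| = 2; needs |A ∩ B| ≥ |A ∖ B| — false.
(d) line 5: |A| = 9, |A ∩ B| = 5; needs |A ∩ B| ≤ |A ∖ B| — false.
(e) line 3: |A| = 8, |A ∩ B| = 6; needs |A ∖ B| = 2 — true.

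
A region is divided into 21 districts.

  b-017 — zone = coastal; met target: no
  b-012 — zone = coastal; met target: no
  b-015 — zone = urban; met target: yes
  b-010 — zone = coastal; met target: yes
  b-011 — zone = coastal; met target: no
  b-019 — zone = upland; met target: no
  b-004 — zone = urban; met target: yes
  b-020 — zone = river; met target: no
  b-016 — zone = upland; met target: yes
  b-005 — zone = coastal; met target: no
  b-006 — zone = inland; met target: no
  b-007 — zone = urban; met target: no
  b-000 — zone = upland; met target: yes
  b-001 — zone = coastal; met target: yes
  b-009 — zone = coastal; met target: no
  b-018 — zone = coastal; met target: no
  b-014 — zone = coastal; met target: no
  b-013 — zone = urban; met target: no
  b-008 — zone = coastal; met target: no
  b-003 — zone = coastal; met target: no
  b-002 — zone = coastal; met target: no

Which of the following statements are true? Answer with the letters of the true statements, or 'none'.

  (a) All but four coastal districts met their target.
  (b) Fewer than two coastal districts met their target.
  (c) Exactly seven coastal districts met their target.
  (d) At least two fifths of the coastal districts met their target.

|A| = 12, |A ∩ B| = 2, |A ∖ B| = 10.
(a) |A ∖ B| = 4: fails.
(b) |A ∩ B| < 2: fails.
(c) |A ∩ B| = 7: fails.
(d) |A ∩ B| / |A| ≥ 2/5: fails.

none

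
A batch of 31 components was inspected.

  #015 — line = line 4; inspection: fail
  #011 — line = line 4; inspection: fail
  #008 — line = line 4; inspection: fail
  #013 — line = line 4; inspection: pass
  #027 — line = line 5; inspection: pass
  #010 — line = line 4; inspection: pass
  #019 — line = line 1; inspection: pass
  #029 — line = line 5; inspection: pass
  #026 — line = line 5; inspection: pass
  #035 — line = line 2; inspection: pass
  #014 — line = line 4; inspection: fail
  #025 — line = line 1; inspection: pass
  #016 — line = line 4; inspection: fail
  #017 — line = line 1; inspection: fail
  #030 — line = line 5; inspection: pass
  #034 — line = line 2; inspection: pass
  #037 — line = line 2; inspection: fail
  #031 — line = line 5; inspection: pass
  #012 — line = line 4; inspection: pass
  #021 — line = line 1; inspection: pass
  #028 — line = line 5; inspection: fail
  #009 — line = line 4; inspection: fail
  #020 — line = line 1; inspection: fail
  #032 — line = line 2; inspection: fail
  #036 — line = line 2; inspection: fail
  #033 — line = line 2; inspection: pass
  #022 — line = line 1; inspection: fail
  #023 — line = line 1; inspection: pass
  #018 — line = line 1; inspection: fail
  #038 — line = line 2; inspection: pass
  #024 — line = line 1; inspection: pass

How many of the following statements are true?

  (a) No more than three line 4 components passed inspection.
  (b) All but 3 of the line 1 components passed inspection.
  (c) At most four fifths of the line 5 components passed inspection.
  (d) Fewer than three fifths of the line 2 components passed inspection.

(a) line 4: |A| = 9, |A ∩ B| = 3; needs |A ∩ B| ≤ 3 — true.
(b) line 1: |A| = 9, |A ∩ B| = 5; needs |A ∖ B| = 3 — false.
(c) line 5: |A| = 6, |A ∩ B| = 5; needs |A ∩ B| / |A| ≤ 4/5 — false.
(d) line 2: |A| = 7, |A ∩ B| = 4; needs |A ∩ B| / |A| < 3/5 — true.

2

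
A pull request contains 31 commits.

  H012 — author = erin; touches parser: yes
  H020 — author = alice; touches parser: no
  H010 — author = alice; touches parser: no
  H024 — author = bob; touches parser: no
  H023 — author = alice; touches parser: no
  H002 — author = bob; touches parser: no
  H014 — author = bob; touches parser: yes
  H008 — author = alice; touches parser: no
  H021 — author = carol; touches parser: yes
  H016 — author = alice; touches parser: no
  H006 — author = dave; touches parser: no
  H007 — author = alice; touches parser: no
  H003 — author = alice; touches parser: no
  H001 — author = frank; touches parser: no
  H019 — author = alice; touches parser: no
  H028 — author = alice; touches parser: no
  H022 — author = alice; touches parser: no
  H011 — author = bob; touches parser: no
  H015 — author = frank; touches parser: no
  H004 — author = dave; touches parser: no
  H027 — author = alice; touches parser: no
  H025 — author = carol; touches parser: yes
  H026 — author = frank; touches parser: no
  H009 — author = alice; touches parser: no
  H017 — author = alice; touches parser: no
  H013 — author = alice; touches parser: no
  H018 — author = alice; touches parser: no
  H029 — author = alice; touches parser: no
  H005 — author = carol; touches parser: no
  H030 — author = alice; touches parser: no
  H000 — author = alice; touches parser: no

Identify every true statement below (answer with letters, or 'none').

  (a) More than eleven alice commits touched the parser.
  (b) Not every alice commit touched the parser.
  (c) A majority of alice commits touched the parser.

(b)

|A| = 18, |A ∩ B| = 0, |A ∖ B| = 18.
(a) |A ∩ B| > 11: fails.
(b) A ⊄ B (|A ∖ B| ≥ 1): holds.
(c) |A ∩ B| > |A ∖ B|: fails.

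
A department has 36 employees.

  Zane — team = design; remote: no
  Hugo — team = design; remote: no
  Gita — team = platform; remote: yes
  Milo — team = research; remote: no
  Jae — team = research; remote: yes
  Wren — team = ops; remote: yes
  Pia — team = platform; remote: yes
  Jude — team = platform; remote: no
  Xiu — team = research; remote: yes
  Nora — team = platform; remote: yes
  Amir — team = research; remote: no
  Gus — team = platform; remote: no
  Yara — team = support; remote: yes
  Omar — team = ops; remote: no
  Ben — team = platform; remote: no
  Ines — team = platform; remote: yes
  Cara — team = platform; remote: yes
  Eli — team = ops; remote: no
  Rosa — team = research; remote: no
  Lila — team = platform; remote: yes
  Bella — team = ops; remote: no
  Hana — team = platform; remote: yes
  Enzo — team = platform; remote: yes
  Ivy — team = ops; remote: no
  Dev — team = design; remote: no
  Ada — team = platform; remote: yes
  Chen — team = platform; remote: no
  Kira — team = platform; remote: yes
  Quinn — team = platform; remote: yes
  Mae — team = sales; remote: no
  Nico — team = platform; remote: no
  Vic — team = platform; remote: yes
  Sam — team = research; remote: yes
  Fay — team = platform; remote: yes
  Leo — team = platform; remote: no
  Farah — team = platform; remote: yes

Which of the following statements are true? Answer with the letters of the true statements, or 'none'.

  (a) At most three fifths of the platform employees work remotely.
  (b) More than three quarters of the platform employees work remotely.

none

|A| = 20, |A ∩ B| = 14, |A ∖ B| = 6.
(a) |A ∩ B| / |A| ≤ 3/5: fails.
(b) |A ∩ B| / |A| > 3/4: fails.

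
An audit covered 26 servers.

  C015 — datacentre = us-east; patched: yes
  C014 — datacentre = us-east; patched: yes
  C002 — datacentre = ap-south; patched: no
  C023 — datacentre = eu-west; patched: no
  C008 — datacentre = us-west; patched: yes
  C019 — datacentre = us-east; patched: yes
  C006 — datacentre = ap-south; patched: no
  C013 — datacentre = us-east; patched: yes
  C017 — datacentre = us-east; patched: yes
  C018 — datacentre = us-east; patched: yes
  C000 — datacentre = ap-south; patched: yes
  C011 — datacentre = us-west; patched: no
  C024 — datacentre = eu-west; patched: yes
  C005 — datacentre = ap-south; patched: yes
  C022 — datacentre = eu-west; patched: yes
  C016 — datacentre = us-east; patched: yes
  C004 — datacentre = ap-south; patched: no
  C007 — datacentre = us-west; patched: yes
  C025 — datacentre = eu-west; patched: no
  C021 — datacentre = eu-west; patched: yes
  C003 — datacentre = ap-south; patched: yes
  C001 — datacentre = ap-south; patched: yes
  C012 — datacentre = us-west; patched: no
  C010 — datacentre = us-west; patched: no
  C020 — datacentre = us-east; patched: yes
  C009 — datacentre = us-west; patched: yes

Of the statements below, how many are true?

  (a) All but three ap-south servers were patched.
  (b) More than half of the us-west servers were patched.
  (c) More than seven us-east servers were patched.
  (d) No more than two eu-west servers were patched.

2

(a) ap-south: |A| = 7, |A ∩ B| = 4; needs |A ∖ B| = 3 — true.
(b) us-west: |A| = 6, |A ∩ B| = 3; needs |A ∩ B| > |A ∖ B| — false.
(c) us-east: |A| = 8, |A ∩ B| = 8; needs |A ∩ B| > 7 — true.
(d) eu-west: |A| = 5, |A ∩ B| = 3; needs |A ∩ B| ≤ 2 — false.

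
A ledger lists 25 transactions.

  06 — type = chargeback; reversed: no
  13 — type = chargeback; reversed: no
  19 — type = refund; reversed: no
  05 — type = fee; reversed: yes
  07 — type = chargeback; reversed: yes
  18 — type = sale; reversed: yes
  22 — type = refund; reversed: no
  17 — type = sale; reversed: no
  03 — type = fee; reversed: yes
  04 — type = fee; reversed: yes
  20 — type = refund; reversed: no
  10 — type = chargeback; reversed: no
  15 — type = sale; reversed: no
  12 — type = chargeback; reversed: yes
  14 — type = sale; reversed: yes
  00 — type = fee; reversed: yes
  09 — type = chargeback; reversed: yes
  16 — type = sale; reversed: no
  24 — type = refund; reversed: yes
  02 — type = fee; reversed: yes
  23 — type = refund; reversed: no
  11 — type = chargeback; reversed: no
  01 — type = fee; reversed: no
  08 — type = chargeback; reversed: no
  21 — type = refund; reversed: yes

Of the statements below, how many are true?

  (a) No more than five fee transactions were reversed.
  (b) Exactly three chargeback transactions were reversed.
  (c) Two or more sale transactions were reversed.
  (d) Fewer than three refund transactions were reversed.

4

(a) fee: |A| = 6, |A ∩ B| = 5; needs |A ∩ B| ≤ 5 — true.
(b) chargeback: |A| = 8, |A ∩ B| = 3; needs |A ∩ B| = 3 — true.
(c) sale: |A| = 5, |A ∩ B| = 2; needs |A ∩ B| ≥ 2 — true.
(d) refund: |A| = 6, |A ∩ B| = 2; needs |A ∩ B| < 3 — true.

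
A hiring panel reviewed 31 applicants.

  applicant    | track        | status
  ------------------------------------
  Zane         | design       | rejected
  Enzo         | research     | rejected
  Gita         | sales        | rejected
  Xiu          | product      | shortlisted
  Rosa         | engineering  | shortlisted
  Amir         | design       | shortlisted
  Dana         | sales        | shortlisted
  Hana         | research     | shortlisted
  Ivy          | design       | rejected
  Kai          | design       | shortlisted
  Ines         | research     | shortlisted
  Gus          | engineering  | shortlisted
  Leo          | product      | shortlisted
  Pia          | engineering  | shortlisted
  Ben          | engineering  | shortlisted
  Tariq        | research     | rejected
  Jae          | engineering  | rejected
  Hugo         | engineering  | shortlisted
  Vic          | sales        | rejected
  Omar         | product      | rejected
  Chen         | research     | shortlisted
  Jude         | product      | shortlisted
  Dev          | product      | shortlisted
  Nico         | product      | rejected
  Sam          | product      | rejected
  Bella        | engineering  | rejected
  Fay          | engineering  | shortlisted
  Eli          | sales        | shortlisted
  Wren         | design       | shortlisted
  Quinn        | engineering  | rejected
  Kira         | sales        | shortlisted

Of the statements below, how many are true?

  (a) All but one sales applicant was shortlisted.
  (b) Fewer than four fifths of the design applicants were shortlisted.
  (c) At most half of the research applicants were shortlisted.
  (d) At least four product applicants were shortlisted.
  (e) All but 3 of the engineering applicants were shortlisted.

(a) sales: |A| = 5, |A ∩ B| = 3; needs |A ∖ B| = 1 — false.
(b) design: |A| = 5, |A ∩ B| = 3; needs |A ∩ B| / |A| < 4/5 — true.
(c) research: |A| = 5, |A ∩ B| = 3; needs |A ∩ B| ≤ |A ∖ B| — false.
(d) product: |A| = 7, |A ∩ B| = 4; needs |A ∩ B| ≥ 4 — true.
(e) engineering: |A| = 9, |A ∩ B| = 6; needs |A ∖ B| = 3 — true.

3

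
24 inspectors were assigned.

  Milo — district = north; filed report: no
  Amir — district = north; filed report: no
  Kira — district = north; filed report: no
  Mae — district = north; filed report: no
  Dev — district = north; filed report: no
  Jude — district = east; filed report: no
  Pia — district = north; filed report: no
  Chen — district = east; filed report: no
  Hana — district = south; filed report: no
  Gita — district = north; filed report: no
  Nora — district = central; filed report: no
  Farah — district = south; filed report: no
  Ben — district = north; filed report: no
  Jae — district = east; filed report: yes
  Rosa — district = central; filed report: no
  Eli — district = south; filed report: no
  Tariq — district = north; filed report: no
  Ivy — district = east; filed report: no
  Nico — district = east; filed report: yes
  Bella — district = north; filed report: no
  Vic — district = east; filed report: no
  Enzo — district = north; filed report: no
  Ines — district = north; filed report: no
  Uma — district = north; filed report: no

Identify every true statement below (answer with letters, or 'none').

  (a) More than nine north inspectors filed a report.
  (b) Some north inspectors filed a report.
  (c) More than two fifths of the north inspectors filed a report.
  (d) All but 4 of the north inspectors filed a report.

none

|A| = 13, |A ∩ B| = 0, |A ∖ B| = 13.
(a) |A ∩ B| > 9: fails.
(b) A ∩ B ≠ ∅ (|A ∩ B| ≥ 1): fails.
(c) |A ∩ B| / |A| > 2/5: fails.
(d) |A ∖ B| = 4: fails.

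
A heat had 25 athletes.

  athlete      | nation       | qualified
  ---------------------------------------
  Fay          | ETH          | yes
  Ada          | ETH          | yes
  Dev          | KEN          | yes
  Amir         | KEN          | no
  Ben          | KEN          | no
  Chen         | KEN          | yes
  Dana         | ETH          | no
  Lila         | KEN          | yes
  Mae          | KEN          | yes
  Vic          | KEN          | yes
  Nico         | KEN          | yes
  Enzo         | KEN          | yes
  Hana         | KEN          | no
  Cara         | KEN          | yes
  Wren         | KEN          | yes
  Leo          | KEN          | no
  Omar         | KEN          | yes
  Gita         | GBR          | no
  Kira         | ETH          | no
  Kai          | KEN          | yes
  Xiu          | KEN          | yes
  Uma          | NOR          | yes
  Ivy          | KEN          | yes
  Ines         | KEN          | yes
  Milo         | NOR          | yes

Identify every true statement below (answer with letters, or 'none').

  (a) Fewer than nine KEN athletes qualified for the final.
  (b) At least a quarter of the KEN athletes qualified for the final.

|A| = 18, |A ∩ B| = 14, |A ∖ B| = 4.
(a) |A ∩ B| < 9: fails.
(b) |A ∩ B| / |A| ≥ 1/4: holds.

(b)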